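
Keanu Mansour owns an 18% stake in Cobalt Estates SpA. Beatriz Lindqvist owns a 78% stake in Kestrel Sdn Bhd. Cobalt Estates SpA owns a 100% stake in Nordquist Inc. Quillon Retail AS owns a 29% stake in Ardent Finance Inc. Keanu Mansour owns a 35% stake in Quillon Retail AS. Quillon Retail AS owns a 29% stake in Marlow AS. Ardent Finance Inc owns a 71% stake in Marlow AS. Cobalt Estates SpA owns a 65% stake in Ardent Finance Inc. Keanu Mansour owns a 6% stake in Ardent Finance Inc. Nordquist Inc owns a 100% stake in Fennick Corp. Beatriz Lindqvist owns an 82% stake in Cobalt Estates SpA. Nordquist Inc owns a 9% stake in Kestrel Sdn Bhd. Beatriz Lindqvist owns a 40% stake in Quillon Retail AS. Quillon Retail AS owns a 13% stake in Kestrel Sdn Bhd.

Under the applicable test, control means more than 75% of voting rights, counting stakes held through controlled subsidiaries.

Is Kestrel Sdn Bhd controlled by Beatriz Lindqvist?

Beatriz holds 82% of Cobalt, so Beatriz controls Cobalt.
Cobalt holds 100% of Nordquist, so Beatriz controls Nordquist.
Nordquist and Beatriz together hold 9% + 78% = 87% of Kestrel, so Beatriz controls Kestrel.

Yes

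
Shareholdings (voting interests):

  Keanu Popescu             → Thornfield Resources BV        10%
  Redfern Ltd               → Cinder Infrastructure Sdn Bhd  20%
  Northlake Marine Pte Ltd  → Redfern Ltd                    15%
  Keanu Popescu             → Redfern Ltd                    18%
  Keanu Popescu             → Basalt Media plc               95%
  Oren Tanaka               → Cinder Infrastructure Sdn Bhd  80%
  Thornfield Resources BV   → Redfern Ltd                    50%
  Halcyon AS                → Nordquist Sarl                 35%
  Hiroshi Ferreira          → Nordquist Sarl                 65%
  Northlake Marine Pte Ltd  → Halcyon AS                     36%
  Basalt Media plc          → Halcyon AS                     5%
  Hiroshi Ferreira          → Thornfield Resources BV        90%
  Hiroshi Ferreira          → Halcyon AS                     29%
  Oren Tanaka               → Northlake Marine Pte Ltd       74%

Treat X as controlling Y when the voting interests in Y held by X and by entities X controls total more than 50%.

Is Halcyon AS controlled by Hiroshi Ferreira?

No

Hiroshi holds 90% of Thornfield, so Hiroshi controls Thornfield.
Hiroshi holds 65% of Nordquist, so Hiroshi controls Nordquist.
In Halcyon, Hiroshi's side holds only 29%, not > 50%.
So Hiroshi does not control Halcyon.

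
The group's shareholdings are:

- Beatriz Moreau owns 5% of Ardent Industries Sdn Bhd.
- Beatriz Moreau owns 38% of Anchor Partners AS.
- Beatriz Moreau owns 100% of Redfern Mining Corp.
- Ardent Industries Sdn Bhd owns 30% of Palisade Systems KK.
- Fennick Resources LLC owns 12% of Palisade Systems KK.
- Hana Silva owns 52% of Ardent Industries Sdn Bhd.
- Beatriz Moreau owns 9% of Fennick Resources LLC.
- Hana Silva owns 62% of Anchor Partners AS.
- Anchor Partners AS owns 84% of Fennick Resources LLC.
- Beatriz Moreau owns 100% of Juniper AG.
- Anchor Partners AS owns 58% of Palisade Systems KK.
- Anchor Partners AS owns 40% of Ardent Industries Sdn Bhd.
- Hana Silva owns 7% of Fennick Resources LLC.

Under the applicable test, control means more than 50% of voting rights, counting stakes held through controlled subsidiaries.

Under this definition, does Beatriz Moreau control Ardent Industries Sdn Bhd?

Beatriz holds 100% of Juniper, so Beatriz controls Juniper.
Beatriz holds 100% of Redfern, so Beatriz controls Redfern.
In Ardent, Beatriz's side holds only 5%, not > 50%.
So Beatriz does not control Ardent.

No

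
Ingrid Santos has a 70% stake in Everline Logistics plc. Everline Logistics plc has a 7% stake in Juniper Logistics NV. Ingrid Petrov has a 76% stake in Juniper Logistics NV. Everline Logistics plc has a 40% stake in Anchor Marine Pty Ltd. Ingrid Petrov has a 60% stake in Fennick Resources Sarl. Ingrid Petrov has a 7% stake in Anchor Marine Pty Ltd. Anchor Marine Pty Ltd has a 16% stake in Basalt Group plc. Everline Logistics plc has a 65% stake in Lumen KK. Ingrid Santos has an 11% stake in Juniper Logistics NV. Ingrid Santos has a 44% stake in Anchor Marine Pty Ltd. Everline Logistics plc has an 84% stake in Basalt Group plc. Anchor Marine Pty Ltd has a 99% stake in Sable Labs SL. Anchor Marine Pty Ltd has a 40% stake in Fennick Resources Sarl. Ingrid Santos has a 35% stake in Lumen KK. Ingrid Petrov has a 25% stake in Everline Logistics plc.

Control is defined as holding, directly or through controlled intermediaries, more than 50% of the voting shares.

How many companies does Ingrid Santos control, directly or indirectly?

5

Ingrid Santos holds 70% of Everline, so Ingrid Santos controls Everline.
Everline and Ingrid Santos together hold 40% + 44% = 84% of Anchor, so Ingrid Santos controls Anchor.
Ingrid Santos and Everline together hold 35% + 65% = 100% of Lumen, so Ingrid Santos controls Lumen.
Anchor holds 99% of Sable, so Ingrid Santos controls Sable.
Everline and Anchor together hold 84% + 16% = 100% of Basalt, so Ingrid Santos controls Basalt.
No other company's threshold is met.
Ingrid Santos controls 5 companies.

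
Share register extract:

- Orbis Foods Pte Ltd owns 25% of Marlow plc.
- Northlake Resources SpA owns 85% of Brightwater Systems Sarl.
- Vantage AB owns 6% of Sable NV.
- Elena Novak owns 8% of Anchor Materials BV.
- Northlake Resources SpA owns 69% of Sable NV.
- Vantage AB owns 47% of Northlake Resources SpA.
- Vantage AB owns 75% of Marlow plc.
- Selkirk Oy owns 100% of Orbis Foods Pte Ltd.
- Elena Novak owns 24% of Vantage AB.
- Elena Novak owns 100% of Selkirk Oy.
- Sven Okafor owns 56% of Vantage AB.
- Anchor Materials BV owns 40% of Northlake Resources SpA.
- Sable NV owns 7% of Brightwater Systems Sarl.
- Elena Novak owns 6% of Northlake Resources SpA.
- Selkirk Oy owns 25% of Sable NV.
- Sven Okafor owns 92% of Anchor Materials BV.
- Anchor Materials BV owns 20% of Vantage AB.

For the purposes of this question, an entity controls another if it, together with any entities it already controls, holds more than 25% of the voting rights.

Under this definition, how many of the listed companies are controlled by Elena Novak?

Elena holds 100% of Selkirk, so Elena controls Selkirk.
Selkirk holds 100% of Orbis, so Elena controls Orbis.
No other company's threshold is met.
Elena controls 2 companies.

2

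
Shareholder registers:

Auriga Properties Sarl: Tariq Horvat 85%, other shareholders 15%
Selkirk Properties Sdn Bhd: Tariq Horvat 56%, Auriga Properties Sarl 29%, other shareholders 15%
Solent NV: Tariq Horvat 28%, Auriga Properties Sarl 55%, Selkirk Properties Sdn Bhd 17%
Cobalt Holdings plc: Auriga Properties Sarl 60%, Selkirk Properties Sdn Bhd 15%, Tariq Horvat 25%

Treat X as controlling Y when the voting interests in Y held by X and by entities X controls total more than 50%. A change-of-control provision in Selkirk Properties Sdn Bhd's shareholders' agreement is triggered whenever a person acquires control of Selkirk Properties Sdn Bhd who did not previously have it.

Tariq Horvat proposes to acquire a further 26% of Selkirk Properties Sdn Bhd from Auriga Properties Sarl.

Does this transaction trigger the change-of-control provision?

No

The purchase adds only to Tariq's holdings (Auriga's stake shrinks), so Tariq is the only person who could newly come to control Selkirk.
Tariq holds 85% of Auriga, so Tariq controls Auriga.
Tariq and Auriga together hold 56% + 29% = 85% of Selkirk, so Tariq controls Selkirk.
So Tariq already controls Selkirk before the transaction.
After the purchase, Tariq's direct stake in Selkirk rises to 56% + 26% = 82%, and Auriga's stake falls to 3%.
Tariq controlled Selkirk already, so this is not a new person acquiring control; every other person's position is unchanged or reduced.
No new person acquires control, so the clause is not triggered.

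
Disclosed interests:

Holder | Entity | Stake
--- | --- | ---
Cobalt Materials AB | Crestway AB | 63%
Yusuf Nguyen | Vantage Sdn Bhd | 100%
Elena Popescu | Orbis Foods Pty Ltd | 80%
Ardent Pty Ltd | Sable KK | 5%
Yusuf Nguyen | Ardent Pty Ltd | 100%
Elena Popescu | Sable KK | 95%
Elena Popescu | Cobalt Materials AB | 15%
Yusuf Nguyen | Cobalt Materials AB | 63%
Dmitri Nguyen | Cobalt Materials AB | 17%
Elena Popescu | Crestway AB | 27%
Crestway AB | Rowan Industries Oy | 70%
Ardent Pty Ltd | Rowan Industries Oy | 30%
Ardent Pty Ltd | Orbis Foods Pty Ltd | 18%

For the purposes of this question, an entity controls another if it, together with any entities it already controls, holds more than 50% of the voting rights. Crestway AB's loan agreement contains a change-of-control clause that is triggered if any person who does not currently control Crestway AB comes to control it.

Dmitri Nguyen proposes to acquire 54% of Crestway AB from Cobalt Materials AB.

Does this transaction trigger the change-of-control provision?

The purchase adds only to Dmitri's holdings (Cobalt's stake shrinks), so Dmitri is the only person who could newly come to control Crestway.
Dmitri's largest direct stake is 17% in Cobalt, which does not meet the threshold, so Dmitri controls no company.
Neither Dmitri nor any entity Dmitri controls holds any voting interest in Crestway.
So before the transaction, Dmitri does not control Crestway.
After the purchase, Dmitri holds 54% of Crestway directly, and Cobalt's stake falls to 9%.
Dmitri holds 54% of Crestway, so Dmitri controls Crestway.
Dmitri did not control Crestway before and does after, so the clause is triggered.

Yes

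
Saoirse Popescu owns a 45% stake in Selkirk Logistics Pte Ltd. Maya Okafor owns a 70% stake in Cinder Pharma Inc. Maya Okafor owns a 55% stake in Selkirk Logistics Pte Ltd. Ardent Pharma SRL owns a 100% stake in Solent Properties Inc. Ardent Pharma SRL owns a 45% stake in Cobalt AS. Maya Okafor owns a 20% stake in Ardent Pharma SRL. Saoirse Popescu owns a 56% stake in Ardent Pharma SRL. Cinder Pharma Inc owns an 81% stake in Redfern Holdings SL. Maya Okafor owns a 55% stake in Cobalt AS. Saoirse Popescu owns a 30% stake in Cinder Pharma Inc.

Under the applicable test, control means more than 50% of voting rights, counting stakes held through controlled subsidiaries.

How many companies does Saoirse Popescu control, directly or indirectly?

2

Saoirse holds 56% of Ardent, so Saoirse controls Ardent.
Ardent holds 100% of Solent, so Saoirse controls Solent.
No other company's threshold is met.
Saoirse controls 2 companies.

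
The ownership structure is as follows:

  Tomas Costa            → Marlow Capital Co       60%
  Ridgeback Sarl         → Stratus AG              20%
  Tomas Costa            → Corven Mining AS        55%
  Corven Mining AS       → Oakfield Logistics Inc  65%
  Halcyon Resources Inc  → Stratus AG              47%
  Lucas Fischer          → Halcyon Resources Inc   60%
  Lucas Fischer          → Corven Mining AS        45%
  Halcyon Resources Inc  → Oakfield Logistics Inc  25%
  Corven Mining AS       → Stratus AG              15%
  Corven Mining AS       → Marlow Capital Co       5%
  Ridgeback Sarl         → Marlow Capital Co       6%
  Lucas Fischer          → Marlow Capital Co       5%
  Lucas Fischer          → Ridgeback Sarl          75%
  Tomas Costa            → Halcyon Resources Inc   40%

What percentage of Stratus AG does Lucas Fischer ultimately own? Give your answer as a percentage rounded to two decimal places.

49.95%

Lucas reaches Stratus along 3 paths.
Via Ridgeback: 75% × 20% = 15%.
Via Corven: 45% × 15% = 6.75%.
Via Halcyon: 60% × 47% = 28.2%.
Total: 15% + 6.75% + 28.2% = 49.95%.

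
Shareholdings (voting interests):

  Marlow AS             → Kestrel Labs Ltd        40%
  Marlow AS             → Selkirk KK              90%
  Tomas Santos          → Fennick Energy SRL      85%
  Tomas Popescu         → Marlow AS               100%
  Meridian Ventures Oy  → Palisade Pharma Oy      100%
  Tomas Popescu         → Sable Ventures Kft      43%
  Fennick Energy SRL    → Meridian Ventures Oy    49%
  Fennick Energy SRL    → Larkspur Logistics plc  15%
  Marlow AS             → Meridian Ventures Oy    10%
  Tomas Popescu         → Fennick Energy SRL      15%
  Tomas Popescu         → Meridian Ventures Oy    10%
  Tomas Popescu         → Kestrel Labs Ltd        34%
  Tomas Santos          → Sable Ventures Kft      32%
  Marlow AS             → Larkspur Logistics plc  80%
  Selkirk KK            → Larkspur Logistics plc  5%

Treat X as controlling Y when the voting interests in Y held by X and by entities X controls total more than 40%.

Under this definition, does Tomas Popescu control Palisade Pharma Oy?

Tomas Popescu holds 100% of Marlow, so Tomas Popescu controls Marlow.
Marlow holds 90% of Selkirk, so Tomas Popescu controls Selkirk.
Tomas Popescu holds 43% of Sable, so Tomas Popescu controls Sable.
Marlow and Tomas Popescu together hold 40% + 34% = 74% of Kestrel, so Tomas Popescu controls Kestrel.
Marlow and Selkirk together hold 80% + 5% = 85% of Larkspur, so Tomas Popescu controls Larkspur.
Neither Tomas Popescu nor any entity Tomas Popescu controls holds any voting interest in Palisade.
So Tomas Popescu does not control Palisade.

No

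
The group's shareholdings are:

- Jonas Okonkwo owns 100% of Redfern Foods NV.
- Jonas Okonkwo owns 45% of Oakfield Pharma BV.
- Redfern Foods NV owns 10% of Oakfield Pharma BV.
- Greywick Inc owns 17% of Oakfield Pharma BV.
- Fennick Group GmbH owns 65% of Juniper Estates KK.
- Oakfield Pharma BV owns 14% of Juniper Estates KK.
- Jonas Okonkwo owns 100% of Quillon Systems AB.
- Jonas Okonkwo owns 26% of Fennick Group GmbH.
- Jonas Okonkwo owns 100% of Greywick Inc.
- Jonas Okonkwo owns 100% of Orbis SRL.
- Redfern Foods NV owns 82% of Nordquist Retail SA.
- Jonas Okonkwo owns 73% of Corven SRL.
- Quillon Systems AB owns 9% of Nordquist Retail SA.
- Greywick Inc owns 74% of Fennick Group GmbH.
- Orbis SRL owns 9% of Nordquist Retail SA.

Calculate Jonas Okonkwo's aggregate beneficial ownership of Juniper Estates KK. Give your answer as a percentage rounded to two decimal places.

75.08%

Jonas reaches Juniper along 5 paths.
Via Greywick → Fennick: 100% × 74% × 65% = 48.1%.
Via Fennick: 26% × 65% = 16.9%.
Via Redfern → Oakfield: 100% × 10% × 14% = 1.4%.
Via Greywick → Oakfield: 100% × 17% × 14% = 2.38%.
Via Oakfield: 45% × 14% = 6.3%.
Total: 48.1% + 16.9% + 1.4% + 2.38% + 6.3% = 75.08%.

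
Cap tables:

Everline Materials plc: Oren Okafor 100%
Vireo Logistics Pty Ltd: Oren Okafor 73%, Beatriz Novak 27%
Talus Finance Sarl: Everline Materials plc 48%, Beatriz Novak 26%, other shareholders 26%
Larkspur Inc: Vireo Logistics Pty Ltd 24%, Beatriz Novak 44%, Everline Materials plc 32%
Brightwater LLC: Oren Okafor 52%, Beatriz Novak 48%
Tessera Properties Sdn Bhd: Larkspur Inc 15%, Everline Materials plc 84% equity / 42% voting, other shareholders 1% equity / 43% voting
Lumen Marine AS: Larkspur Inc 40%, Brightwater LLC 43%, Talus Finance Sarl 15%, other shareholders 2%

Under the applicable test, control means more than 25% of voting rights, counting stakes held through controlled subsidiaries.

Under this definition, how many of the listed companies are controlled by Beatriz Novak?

5

Beatriz holds 27% of Vireo, so Beatriz controls Vireo.
Beatriz holds 26% of Talus, so Beatriz controls Talus.
Vireo and Beatriz together hold 24% + 44% = 68% of Larkspur, so Beatriz controls Larkspur.
Beatriz holds 48% of Brightwater, so Beatriz controls Brightwater.
Larkspur and Brightwater and Talus together hold 40% + 43% + 15% = 98% of Lumen, so Beatriz controls Lumen.
No other company's threshold is met.
Beatriz controls 5 companies.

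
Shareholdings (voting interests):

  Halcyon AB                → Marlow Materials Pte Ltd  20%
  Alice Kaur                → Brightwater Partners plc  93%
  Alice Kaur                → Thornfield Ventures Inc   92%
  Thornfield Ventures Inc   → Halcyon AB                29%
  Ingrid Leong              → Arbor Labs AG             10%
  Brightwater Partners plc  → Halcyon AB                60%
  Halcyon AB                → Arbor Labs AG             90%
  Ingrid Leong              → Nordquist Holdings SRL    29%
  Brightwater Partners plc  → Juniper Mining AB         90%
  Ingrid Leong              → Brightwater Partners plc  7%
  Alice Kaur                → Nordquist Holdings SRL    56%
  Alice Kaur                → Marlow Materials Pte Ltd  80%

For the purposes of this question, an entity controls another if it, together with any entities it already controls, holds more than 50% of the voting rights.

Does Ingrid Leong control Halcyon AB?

No

Ingrid's largest direct stake is 29% in Nordquist, which does not meet the threshold, so Ingrid controls no company.
Neither Ingrid nor any entity Ingrid controls holds any voting interest in Halcyon.
So Ingrid does not control Halcyon.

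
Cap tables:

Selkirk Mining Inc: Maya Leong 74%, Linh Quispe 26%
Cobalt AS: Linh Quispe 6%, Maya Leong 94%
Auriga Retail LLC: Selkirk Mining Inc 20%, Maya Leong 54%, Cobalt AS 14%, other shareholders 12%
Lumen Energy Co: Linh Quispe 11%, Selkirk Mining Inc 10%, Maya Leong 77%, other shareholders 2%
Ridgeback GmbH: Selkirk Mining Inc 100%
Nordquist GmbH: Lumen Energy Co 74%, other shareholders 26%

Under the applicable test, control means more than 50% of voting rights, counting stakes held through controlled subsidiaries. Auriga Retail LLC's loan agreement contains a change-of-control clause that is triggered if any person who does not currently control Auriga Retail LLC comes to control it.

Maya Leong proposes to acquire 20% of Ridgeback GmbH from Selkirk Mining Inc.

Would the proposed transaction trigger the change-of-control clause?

No

The purchase adds only to Maya's holdings (Selkirk's stake shrinks), so Maya is the only person who could newly come to control Auriga.
Maya holds 94% of Cobalt, so Maya controls Cobalt.
Maya holds 74% of Selkirk, so Maya controls Selkirk.
Selkirk and Maya and Cobalt together hold 20% + 54% + 14% = 88% of Auriga, so Maya controls Auriga.
So Maya already controls Auriga before the transaction.
After the purchase, Maya holds 20% of Ridgeback directly, and Selkirk's stake falls to 80%.
Maya controlled Auriga already, so this is not a new person acquiring control; every other person's position is unchanged or reduced.
No new person acquires control, so the clause is not triggered.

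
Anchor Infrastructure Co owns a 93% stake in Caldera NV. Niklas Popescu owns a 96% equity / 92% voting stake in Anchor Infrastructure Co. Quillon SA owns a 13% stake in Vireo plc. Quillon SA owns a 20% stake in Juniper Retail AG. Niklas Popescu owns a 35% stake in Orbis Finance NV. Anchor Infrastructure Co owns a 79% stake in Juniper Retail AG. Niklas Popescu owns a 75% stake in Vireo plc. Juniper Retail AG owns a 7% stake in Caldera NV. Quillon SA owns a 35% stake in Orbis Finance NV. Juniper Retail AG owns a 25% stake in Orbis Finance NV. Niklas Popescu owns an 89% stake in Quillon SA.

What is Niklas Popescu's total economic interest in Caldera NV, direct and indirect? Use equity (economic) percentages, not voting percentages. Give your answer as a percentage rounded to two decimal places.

Niklas reaches Caldera along 3 paths.
Via Anchor: 96% × 93% = 89.28%.
Via Quillon → Juniper: 89% × 20% × 7% = 1.246%.
Via Anchor → Juniper: 96% × 79% × 7% = 5.3088%.
Total: 89.28% + 1.246% + 5.3088% = 95.8348%.
Rounded: 95.83%.

95.83%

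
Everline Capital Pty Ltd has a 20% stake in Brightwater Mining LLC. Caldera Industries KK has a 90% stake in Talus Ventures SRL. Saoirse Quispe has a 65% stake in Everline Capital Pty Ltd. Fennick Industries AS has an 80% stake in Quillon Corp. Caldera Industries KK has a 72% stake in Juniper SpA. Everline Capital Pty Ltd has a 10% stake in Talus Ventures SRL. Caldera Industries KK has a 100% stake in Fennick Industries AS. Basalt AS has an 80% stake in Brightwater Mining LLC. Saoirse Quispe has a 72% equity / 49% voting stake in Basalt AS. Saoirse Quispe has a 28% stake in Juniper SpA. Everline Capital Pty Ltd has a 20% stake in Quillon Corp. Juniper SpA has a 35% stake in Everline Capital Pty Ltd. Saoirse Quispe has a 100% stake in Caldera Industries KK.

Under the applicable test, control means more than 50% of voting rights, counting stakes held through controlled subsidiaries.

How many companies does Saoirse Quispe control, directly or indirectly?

Saoirse holds 100% of Caldera, so Saoirse controls Caldera.
Caldera and Saoirse together hold 72% + 28% = 100% of Juniper, so Saoirse controls Juniper.
Caldera holds 100% of Fennick, so Saoirse controls Fennick.
Saoirse and Juniper together hold 65% + 35% = 100% of Everline, so Saoirse controls Everline.
Fennick and Everline together hold 80% + 20% = 100% of Quillon, so Saoirse controls Quillon.
Caldera and Everline together hold 90% + 10% = 100% of Talus, so Saoirse controls Talus.
No other company's threshold is met.
Saoirse controls 6 companies.

6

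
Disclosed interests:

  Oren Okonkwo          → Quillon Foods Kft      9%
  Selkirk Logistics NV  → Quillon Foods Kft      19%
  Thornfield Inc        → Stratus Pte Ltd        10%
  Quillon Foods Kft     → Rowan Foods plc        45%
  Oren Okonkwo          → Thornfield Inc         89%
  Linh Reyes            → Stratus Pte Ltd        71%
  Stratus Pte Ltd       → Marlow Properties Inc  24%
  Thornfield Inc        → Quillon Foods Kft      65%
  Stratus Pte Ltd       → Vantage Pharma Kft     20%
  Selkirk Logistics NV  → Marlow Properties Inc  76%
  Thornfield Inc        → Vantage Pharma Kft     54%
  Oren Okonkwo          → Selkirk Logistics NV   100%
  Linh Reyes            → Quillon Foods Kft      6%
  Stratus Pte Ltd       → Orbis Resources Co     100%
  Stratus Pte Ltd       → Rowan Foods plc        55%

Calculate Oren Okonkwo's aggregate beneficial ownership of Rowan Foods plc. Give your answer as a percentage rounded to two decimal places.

Oren reaches Rowan along 4 paths.
Via Quillon: 9% × 45% = 4.05%.
Via Thornfield → Quillon: 89% × 65% × 45% = 26.0325%.
Via Selkirk → Quillon: 100% × 19% × 45% = 8.55%.
Via Thornfield → Stratus: 89% × 10% × 55% = 4.895%.
Total: 4.05% + 26.0325% + 8.55% + 4.895% = 43.5275%.
Rounded: 43.53%.

43.53%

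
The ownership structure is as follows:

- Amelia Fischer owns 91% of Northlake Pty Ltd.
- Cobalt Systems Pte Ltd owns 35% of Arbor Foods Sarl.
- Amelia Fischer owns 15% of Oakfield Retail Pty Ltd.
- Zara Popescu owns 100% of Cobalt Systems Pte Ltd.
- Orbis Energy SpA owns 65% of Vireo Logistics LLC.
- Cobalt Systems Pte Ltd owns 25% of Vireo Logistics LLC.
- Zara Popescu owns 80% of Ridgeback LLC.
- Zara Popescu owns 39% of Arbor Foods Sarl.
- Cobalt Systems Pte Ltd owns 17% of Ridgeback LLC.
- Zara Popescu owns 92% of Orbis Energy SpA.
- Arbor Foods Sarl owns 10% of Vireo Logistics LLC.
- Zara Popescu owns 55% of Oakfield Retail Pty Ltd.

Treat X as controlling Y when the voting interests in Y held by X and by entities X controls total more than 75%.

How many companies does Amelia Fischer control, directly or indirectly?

1

Amelia holds 91% of Northlake, so Amelia controls Northlake.
No other company's threshold is met.
Amelia controls 1 company.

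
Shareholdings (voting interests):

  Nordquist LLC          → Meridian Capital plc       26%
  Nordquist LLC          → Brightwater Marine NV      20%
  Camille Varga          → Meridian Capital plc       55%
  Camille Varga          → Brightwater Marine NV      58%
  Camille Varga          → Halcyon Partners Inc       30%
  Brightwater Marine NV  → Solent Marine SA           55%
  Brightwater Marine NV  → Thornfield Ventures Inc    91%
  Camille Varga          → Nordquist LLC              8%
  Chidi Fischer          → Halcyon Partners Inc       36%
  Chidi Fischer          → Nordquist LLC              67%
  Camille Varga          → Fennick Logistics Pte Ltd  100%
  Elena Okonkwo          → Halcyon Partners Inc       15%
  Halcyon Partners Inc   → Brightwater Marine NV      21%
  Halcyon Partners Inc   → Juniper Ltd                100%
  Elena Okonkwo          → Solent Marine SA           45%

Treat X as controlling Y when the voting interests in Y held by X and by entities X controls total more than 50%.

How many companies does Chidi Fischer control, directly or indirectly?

Chidi holds 67% of Nordquist, so Chidi controls Nordquist.
No other company's threshold is met.
Chidi controls 1 company.

1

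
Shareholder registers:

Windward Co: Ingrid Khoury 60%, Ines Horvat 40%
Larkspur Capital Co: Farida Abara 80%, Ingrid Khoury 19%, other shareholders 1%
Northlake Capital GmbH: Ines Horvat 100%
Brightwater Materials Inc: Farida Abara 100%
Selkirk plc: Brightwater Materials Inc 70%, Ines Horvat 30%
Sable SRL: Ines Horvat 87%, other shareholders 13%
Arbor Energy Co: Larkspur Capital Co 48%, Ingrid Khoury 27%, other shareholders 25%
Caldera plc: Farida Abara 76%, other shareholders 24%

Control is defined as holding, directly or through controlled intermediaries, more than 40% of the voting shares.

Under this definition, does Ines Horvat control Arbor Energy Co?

Ines holds 100% of Northlake, so Ines controls Northlake.
Ines holds 87% of Sable, so Ines controls Sable.
Neither Ines nor any entity Ines controls holds any voting interest in Arbor.
So Ines does not control Arbor.

No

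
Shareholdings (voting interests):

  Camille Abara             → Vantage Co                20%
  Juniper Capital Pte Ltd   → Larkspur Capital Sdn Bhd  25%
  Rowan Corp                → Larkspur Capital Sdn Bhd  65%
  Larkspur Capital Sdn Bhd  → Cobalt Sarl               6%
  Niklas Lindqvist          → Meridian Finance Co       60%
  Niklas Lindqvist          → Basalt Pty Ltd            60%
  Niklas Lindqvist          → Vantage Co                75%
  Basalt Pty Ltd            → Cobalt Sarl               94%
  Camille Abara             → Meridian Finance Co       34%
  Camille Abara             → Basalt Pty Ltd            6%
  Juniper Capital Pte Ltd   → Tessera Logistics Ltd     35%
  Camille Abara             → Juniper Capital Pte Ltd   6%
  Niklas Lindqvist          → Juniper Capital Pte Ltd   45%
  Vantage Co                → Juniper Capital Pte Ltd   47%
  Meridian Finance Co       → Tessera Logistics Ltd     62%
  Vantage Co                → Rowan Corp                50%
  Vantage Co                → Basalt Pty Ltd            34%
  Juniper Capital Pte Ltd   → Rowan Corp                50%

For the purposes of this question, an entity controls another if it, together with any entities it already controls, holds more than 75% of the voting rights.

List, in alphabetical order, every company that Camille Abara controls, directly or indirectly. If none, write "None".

None

Camille's largest direct stake is 34% in Meridian, which does not meet the threshold.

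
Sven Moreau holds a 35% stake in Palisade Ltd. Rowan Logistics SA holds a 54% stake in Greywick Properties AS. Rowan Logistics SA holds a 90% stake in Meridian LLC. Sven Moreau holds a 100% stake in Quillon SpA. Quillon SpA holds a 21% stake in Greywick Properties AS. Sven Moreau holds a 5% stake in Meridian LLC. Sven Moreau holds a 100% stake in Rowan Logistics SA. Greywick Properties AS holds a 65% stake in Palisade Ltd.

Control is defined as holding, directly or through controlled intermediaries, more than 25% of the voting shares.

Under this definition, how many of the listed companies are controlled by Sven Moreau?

5

Sven holds 100% of Rowan, so Sven controls Rowan.
Rowan and Sven together hold 90% + 5% = 95% of Meridian, so Sven controls Meridian.
Sven holds 100% of Quillon, so Sven controls Quillon.
Quillon and Rowan together hold 21% + 54% = 75% of Greywick, so Sven controls Greywick.
Greywick and Sven together hold 65% + 35% = 100% of Palisade, so Sven controls Palisade.
Sven controls 5 companies.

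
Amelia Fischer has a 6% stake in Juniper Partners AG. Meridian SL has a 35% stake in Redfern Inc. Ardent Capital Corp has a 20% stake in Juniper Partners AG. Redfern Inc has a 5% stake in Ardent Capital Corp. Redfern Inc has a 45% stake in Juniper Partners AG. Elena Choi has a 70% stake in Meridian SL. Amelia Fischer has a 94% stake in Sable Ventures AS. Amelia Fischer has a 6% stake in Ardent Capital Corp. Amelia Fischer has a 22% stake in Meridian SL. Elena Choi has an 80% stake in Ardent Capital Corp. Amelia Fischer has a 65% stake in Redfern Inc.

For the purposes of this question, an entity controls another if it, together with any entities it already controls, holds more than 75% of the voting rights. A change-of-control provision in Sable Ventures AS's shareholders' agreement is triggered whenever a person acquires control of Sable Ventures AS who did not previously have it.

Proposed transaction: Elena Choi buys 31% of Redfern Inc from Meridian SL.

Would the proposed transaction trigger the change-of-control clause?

No

The purchase adds only to Elena's holdings (Meridian's stake shrinks), so Elena is the only person who could newly come to control Sable.
Elena holds 80% of Ardent, so Elena controls Ardent.
Neither Elena nor any entity Elena controls holds any voting interest in Sable.
So before the transaction, Elena does not control Sable.
After the purchase, Elena holds 31% of Redfern directly, and Meridian's stake falls to 4%.
Elena's side now holds 31% of Redfern, not > 75%, so Elena still does not control Redfern.
After the transaction, neither Elena nor any entity Elena controls holds a voting interest in Sable, so Elena still does not control it.
No new person acquires control, so the clause is not triggered.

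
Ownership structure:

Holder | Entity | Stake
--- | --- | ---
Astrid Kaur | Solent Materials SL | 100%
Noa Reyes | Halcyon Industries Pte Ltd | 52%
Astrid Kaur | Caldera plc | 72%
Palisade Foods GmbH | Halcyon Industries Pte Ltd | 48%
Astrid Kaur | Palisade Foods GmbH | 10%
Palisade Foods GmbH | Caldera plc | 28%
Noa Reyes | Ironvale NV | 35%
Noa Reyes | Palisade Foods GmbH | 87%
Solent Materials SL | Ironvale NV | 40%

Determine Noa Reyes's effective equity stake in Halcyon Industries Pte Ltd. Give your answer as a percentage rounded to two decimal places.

Noa reaches Halcyon along 2 paths.
Via Palisade: 87% × 48% = 41.76%.
Direct stake: 52% = 52%.
Total: 41.76% + 52% = 93.76%.

93.76%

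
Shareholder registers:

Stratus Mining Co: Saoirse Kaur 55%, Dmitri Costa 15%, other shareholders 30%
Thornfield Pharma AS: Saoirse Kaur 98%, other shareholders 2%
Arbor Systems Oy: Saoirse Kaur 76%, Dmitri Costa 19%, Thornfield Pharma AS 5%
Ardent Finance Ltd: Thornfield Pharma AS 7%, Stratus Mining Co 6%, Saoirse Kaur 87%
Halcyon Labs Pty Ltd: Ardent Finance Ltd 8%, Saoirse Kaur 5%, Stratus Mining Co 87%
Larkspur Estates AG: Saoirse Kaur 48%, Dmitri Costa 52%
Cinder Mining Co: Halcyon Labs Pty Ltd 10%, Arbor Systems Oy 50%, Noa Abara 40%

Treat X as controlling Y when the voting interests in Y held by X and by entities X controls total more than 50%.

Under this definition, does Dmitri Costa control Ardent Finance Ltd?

Dmitri holds 52% of Larkspur, so Dmitri controls Larkspur.
Neither Dmitri nor any entity Dmitri controls holds any voting interest in Ardent.
So Dmitri does not control Ardent.

No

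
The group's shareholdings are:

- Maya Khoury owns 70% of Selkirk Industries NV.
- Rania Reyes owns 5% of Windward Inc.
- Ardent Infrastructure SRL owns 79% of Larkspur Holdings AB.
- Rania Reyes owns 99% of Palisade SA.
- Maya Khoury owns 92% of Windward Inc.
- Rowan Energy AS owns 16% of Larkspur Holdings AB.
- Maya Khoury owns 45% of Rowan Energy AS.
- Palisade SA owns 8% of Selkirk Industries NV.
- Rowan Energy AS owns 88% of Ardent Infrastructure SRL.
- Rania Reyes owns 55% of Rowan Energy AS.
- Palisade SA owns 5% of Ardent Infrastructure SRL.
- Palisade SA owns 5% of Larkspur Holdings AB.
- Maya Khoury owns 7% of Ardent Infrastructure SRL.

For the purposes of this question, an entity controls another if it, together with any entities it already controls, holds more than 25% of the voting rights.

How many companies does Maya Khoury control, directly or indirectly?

5

Maya holds 45% of Rowan, so Maya controls Rowan.
Maya holds 70% of Selkirk, so Maya controls Selkirk.
Maya holds 92% of Windward, so Maya controls Windward.
Rowan and Maya together hold 88% + 7% = 95% of Ardent, so Maya controls Ardent.
Ardent and Rowan together hold 79% + 16% = 95% of Larkspur, so Maya controls Larkspur.
No other company's threshold is met.
Maya controls 5 companies.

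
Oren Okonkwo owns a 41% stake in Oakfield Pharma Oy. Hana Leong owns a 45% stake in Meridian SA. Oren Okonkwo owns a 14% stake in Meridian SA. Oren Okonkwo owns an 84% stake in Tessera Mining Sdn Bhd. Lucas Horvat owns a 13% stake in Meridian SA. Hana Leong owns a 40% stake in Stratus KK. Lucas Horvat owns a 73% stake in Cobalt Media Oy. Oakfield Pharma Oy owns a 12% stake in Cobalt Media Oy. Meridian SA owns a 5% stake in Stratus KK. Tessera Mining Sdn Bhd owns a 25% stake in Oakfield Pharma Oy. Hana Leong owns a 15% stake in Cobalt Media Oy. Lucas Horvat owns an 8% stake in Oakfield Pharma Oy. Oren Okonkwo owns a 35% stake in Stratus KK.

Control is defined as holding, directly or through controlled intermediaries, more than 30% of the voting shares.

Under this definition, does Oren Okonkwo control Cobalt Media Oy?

Oren holds 84% of Tessera, so Oren controls Tessera.
Oren holds 35% of Stratus, so Oren controls Stratus.
Oren and Tessera together hold 41% + 25% = 66% of Oakfield, so Oren controls Oakfield.
In Cobalt, Oren's side holds only 12%, not > 30%.
So Oren does not control Cobalt.

No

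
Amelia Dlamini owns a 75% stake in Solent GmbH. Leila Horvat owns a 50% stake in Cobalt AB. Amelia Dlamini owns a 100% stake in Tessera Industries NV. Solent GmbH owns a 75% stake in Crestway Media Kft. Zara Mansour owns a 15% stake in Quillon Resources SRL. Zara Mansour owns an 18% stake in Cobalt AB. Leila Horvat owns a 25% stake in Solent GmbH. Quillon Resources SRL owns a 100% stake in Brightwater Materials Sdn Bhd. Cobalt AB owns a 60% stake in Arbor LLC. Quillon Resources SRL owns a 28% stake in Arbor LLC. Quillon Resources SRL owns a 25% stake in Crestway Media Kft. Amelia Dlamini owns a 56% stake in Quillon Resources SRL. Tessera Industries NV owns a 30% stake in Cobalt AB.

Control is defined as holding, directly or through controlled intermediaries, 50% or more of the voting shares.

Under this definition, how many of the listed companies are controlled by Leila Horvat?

Leila holds 50% of Cobalt, so Leila controls Cobalt.
Cobalt holds 60% of Arbor, so Leila controls Arbor.
No other company's threshold is met.
Leila controls 2 companies.

2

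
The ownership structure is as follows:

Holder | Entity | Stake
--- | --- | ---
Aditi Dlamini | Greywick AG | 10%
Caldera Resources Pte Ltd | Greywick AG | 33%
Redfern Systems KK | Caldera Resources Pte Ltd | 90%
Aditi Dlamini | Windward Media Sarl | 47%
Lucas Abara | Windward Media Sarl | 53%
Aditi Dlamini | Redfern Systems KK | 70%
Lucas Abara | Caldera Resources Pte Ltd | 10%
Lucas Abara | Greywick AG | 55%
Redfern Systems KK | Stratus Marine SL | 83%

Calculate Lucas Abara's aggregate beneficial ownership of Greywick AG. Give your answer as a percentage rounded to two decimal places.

58.30%

Lucas reaches Greywick along 2 paths.
Direct stake: 55% = 55%.
Via Caldera: 10% × 33% = 3.3%.
Total: 55% + 3.3% = 58.3%.
Rounded: 58.30%.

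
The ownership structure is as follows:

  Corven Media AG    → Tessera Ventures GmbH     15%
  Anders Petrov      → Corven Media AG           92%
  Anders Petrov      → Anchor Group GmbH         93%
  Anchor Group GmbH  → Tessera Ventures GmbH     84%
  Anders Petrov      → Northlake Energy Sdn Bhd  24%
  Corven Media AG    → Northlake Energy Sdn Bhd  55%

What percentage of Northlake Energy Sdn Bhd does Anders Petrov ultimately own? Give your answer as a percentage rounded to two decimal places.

Anders reaches Northlake along 2 paths.
Direct stake: 24% = 24%.
Via Corven: 92% × 55% = 50.6%.
Total: 24% + 50.6% = 74.6%.
Rounded: 74.60%.

74.60%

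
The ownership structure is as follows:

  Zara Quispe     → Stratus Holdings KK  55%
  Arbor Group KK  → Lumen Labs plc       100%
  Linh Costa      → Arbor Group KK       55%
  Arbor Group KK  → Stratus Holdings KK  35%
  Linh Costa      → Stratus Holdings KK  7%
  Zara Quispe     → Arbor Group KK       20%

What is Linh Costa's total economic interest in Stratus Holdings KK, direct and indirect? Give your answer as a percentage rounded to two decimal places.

26.25%

Linh reaches Stratus along 2 paths.
Via Arbor: 55% × 35% = 19.25%.
Direct stake: 7% = 7%.
Total: 19.25% + 7% = 26.25%.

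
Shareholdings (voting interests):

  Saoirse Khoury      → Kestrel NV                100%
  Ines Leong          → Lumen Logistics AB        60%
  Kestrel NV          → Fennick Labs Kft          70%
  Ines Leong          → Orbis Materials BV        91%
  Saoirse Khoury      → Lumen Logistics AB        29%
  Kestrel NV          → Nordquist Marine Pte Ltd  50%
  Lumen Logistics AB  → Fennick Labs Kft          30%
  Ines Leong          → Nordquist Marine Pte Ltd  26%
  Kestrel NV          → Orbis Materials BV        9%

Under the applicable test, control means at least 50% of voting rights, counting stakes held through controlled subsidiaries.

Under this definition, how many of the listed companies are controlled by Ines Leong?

Ines holds 60% of Lumen, so Ines controls Lumen.
Ines holds 91% of Orbis, so Ines controls Orbis.
No other company's threshold is met.
Ines controls 2 companies.

2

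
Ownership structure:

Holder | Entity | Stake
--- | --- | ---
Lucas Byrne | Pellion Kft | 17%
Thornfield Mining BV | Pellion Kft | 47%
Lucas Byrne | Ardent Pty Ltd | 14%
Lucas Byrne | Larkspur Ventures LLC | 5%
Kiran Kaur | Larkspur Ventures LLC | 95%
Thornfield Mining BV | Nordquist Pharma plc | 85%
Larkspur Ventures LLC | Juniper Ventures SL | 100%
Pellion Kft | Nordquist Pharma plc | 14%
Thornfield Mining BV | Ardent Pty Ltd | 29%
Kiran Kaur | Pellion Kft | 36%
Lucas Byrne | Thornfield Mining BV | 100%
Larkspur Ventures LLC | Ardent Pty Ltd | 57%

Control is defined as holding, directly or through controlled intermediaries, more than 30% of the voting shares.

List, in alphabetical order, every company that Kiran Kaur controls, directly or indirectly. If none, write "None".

Kiran holds 95% of Larkspur, so Kiran controls Larkspur.
Larkspur holds 57% of Ardent, so Kiran controls Ardent.
Kiran holds 36% of Pellion, so Kiran controls Pellion.
Larkspur holds 100% of Juniper, so Kiran controls Juniper.
No other company's threshold is met.

Ardent Pty Ltd, Juniper Ventures SL, Larkspur Ventures LLC, Pellion Kft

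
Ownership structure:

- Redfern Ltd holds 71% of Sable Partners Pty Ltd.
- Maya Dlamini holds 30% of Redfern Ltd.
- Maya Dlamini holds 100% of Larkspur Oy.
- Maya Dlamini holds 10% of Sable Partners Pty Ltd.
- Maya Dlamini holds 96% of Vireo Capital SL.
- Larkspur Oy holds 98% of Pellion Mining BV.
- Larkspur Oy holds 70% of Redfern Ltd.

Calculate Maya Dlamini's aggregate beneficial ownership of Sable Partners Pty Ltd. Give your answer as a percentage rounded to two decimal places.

81.00%

Maya reaches Sable along 3 paths.
Via Larkspur → Redfern: 100% × 70% × 71% = 49.7%.
Via Redfern: 30% × 71% = 21.3%.
Direct stake: 10% = 10%.
Total: 49.7% + 21.3% + 10% = 81%.
Rounded: 81.00%.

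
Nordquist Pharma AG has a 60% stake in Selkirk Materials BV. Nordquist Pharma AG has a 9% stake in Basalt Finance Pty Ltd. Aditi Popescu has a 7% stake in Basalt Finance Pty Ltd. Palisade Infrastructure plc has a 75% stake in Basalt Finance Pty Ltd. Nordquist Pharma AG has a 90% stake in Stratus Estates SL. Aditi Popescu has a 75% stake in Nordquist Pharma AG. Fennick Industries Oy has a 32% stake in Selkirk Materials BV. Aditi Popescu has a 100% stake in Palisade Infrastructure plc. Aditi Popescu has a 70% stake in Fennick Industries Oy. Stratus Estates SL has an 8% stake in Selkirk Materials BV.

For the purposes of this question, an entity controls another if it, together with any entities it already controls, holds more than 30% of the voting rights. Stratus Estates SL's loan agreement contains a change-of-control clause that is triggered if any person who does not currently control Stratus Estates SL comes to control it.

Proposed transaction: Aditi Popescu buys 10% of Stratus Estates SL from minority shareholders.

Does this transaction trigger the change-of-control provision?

No

The purchase changes only Aditi's holdings, so Aditi is the only person who could newly come to control Stratus.
Aditi holds 75% of Nordquist, so Aditi controls Nordquist.
Nordquist holds 90% of Stratus, so Aditi controls Stratus.
So Aditi already controls Stratus before the transaction.
After the purchase, Aditi holds 10% of Stratus directly.
Aditi controlled Stratus already, so this is not a new person acquiring control; every other person's position is unchanged or reduced.
No new person acquires control, so the clause is not triggered.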